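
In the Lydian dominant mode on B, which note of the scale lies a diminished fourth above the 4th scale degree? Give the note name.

The scale is B C# D# E# F# G# A.
The 4th scale degree is E#; a diminished fourth above that is A — scale degree 7.

A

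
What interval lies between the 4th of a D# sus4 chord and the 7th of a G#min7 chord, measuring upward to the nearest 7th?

minor seventh

The 4th of D# sus4 is G#; the 7th of G#min7 is F#.
From G# to F#: 10 semitones over a seventh = minor.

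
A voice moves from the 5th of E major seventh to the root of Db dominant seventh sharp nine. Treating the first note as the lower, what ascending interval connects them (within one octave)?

diminished 3rd

The 5th of E major seventh is B; the root of Db dominant seventh sharp nine is Db.
From B to Db: 2 semitones over a third = diminished.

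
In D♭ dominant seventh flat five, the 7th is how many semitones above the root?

10

D♭7b5 is spelled D♭, F, A𝄫, C♭.
D♭ to C♭ is a minor seventh: 10 semitones.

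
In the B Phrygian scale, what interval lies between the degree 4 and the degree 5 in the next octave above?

major ninth

B phrygian: B C D E F# G A.
That puts E below F#.
From E to F# is 14 semitones, exactly the major ninth.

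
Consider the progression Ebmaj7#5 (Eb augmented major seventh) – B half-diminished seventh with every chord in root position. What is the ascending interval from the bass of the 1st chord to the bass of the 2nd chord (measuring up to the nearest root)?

augmented fifth

The roots are Eb and B.
From Eb to B: 8 semitones over a fifth = augmented.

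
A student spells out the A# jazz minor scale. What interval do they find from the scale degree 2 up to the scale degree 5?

P4

The scale runs A# B# C# D# E# F## G##.
The scale degree 2 is B# and the 5th degree is E#.
From B# to E# is 5 semitones, exactly the perfect fourth.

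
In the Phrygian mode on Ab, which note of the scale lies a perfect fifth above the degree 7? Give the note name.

Db

The scale is Ab Bbb Cb Db Eb Fb Gb.
The degree 7 is Gb; a perfect fifth above that is Db — scale degree 4.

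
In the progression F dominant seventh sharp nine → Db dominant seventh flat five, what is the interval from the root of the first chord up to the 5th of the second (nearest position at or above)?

F dominant seventh sharp nine has F as its root, and Db dominant seventh flat five has Abb as its 5th.
From F to Abb: 2 semitones over a third = diminished.

diminished third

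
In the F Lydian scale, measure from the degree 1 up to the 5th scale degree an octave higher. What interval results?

F lydian: F G A B C D E.
So we need the interval from F up to C.
Counting 12 letters and 19 half steps from F gives a perfect twelfth.

perfect 12th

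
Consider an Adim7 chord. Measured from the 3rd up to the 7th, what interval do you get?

d5

A°7 is spelled A-C-E♭-G♭.
So we need the interval from C up to G♭.
5 letter names make it a fifth; at 6 semitones (a half step narrower than perfect) the quality is diminished.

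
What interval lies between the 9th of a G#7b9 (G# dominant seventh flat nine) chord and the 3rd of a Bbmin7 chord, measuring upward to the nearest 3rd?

d4

The 9th of G#7b9 (G# dominant seventh flat nine) is A; the 3rd of Bbmin7 is Db.
4 letter names make it a fourth; at 4 semitones (a half step narrower than perfect) the quality is diminished.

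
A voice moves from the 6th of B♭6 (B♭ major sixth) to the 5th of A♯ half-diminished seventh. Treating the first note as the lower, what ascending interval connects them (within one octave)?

B♭6 (B♭ major sixth) has G as its 6th, and A♯ half-diminished seventh has E as its 5th.
G up to E spans 6 letter names and 9 semitones — a major sixth.

major sixth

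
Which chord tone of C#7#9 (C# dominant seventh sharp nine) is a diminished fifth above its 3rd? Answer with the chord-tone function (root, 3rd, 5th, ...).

C#7#9 (C# dominant seventh sharp nine) is spelled C#-E#-G#-B-D##.
The 3rd is E#. A diminished fifth above E# is B.
B is the chord's 7th.

7th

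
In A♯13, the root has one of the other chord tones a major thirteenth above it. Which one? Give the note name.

Spelling the chord: A♯–C𝄪–E♯–G♯–B♯–F𝄪.
The root is A♯. A major thirteenth above A♯ is F𝄪.
F𝄪 is the chord's 13th.

F##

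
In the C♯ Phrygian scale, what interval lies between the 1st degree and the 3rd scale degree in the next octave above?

C♯ phrygian: C♯ D E F♯ G♯ A B.
So we need the interval from C♯ up to E.
10 letter names make it a tenth; at 15 semitones (a half step narrower than major) the quality is minor.

minor tenth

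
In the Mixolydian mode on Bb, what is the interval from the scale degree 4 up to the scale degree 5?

Spelling the Mixolydian mode on Bb: Bb C D Eb F G Ab.
Scale degree 4 = Eb; scale degree 5 = F.
From Eb to F is 2 semitones, exactly the major second.

M2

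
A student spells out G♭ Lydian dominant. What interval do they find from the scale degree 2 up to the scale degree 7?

Spelling G♭ Lydian dominant: G♭ A♭ B♭ C D♭ E♭ F♭.
That puts A♭ below F♭.
A♭ up to F♭ is 8 semitones, a half step narrower than a major sixth, so the interval is minor.

minor 6th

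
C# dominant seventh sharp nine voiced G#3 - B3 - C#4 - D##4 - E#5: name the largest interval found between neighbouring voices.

Adjacent intervals: G#3→B3 = minor third; B3→C#4 = major second; C#4→D##4 = augmented second; D##4→E#5 = minor ninth.
The largest is D##4 to E#5, a minor ninth (13 semitones).

minor 9th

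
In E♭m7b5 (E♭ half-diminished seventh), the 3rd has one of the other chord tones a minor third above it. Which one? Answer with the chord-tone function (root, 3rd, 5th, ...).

5th

E♭ø is spelled E♭-G♭-B𝄫-D♭.
The 3rd is G♭. A minor third above G♭ is B𝄫.
B𝄫 is the chord's 5th.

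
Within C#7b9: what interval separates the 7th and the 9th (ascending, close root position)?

minor 3rd

The chord tones of C# dominant seventh flat nine are C#-E#-G#-B-D.
7th = B; 9th = D.
B up to D is 3 semitones, a half step narrower than a major third, so the interval is minor.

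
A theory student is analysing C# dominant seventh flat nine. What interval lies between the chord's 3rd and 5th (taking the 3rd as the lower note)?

C#7b9: C#-E#-G#-B-D.
The 3rd is E# and the 5th is G#.
E# up to G# is 3 semitones, a half step narrower than a major third, so the interval is minor.

minor third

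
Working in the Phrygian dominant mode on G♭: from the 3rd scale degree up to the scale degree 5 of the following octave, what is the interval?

m10

The scale runs G♭ A𝄫 B♭ C♭ D♭ E𝄫 F♭.
So we need the interval from B♭ up to D♭.
10 letter names make it a tenth; at 15 semitones (a half step narrower than major) the quality is minor.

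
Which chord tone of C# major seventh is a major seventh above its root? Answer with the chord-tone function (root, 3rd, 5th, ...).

7th

Spelling the chord: C#-E#-G#-B#.
The root is C#. A major seventh above C# is B#.
B# is the chord's 7th.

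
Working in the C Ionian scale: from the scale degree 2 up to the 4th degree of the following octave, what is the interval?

minor tenth

The scale runs C D E F G A B.
That puts D below F.
From D to F: 15 semitones over a tenth = minor.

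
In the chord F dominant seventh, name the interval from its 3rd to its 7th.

Spelling the chord: F, A, C, E♭.
3rd = A; 7th = E♭.
A up to E♭ is 6 semitones, a half step narrower than a perfect fifth, so the interval is diminished.

diminished fifth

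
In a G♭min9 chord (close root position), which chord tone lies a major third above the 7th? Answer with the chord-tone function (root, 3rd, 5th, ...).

9th

The chord tones of G♭min9 are G♭-B𝄫-D♭-F♭-A♭.
The 7th is F♭. A major third above F♭ is A♭.
A♭ is the chord's 9th.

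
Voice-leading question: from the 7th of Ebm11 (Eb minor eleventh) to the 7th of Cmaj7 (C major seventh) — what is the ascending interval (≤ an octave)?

The 7th of Ebm11 (Eb minor eleventh) is Db; the 7th of Cmaj7 (C major seventh) is B.
Db up to B is 10 semitones, a half step wider than a major sixth, so the interval is augmented.

augmented sixth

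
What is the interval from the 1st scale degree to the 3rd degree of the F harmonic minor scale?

m3

The scale runs F G Ab Bb C Db E.
That puts F below Ab.
F up to Ab is 3 semitones, a half step narrower than a major third, so the interval is minor.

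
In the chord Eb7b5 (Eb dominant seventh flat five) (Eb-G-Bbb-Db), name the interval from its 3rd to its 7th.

diminished fifth

The 3rd is G and the 7th is Db.
5 letter names make it a fifth; at 6 semitones (a half step narrower than perfect) the quality is diminished.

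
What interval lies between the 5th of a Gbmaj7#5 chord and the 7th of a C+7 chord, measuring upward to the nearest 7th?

minor sixth

Gbmaj7#5 has D as its 5th, and C+7 has Bb as its 7th.
6 letter names make it a sixth; at 8 semitones (a half step narrower than major) the quality is minor.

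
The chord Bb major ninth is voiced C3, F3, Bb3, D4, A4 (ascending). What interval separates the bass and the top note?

major thirteenth

The outer voices are C3 and A4.
From C to A is 21 semitones, exactly the major thirteenth.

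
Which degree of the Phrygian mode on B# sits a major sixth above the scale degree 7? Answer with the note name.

The scale is B# C# D# E# F## G# A#.
The scale degree 7 is A#; a major sixth above that is F## — scale degree 5.

F##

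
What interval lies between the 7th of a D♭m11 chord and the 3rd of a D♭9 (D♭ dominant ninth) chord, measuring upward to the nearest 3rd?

augmented 4th

The 7th of D♭m11 is C♭; the 3rd of D♭9 (D♭ dominant ninth) is F.
4 letter names make it a fourth; at 6 semitones (a half step wider than perfect) the quality is augmented.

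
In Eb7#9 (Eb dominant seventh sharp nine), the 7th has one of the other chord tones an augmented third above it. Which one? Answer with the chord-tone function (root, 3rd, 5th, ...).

9th

Eb7#9: Eb-G-Bb-Db-F#.
The 7th is Db. An augmented third above Db is F#.
F# is the chord's 9th.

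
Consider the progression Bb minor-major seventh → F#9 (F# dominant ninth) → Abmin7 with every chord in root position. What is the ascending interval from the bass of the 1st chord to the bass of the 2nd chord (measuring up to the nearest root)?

augmented fifth

The roots are Bb and F#.
From Bb to F#: 8 semitones over a fifth = augmented.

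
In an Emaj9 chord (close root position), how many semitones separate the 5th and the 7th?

4

Emaj9: E–G#–B–D#–F#.
B to D# is a major third: 4 semitones.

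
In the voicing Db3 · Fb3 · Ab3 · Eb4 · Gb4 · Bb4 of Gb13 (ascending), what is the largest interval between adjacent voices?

Adjacent intervals: Db3→Fb3 = minor third; Fb3→Ab3 = major third; Ab3→Eb4 = perfect fifth; Eb4→Gb4 = minor third; Gb4→Bb4 = major third.
The largest is Ab3 to Eb4, a perfect fifth (7 semitones).

perfect fifth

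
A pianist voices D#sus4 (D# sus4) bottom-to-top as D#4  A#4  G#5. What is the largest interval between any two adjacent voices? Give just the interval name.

minor 7th

Adjacent intervals: D#4→A#4 = perfect fifth; A#4→G#5 = minor seventh.
The largest is A#4 to G#5, a minor seventh (10 semitones).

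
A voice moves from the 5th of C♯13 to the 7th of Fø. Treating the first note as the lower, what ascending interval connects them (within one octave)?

diminished sixth

The 5th of C♯13 is G♯; the 7th of Fø is E♭.
G♯ up to E♭ is 7 semitones, a whole step narrower than a major sixth, so the interval is diminished.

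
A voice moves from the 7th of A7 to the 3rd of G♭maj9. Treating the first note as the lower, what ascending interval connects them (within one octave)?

minor third

A7 has G as its 7th, and G♭maj9 has B♭ as its 3rd.
From G to B♭: 3 semitones over a third = minor.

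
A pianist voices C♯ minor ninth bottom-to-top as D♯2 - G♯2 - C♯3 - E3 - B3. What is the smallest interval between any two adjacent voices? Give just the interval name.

m3

Adjacent intervals: D♯2→G♯2 = perfect fourth; G♯2→C♯3 = perfect fourth; C♯3→E3 = minor third; E3→B3 = perfect fifth.
The smallest is C♯3 to E3, a minor third (3 semitones).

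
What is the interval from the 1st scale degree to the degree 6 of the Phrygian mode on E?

The scale runs E F G A B C D.
The 1st scale degree is E and the 6th degree is C.
E up to C is 8 semitones, a half step narrower than a major sixth, so the interval is minor.

m6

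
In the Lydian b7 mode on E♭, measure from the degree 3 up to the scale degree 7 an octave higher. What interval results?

Spelling the Lydian b7 mode on E♭: E♭ F G A B♭ C D♭.
That puts G below D♭.
From G to D♭: 18 semitones over a twelfth = diminished.

diminished twelfth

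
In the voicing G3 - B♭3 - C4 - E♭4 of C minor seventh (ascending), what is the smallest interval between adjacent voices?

Adjacent intervals: G3→B♭3 = minor third; B♭3→C4 = major second; C4→E♭4 = minor third.
The smallest is B♭3 to C4, a major second (2 semitones).

major second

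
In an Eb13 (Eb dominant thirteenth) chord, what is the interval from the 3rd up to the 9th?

The chord tones of Eb13 are Eb-G-Bb-Db-F-C.
So we need the interval from G up to F.
G up to F is 10 semitones, a half step narrower than a major seventh, so the interval is minor.

minor 7th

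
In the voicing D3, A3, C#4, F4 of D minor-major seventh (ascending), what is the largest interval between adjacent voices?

Adjacent intervals: D3→A3 = perfect fifth; A3→C#4 = major third; C#4→F4 = diminished fourth.
The largest is D3 to A3, a perfect fifth (7 semitones).

perfect fifth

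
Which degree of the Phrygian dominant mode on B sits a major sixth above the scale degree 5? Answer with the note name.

The scale is B C D# E F# G A.
The scale degree 5 is F#; a major sixth above that is D# — scale degree 3.

D#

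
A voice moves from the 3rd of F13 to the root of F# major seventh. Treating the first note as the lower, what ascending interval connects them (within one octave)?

F13 has A as its 3rd, and F# major seventh has F# as its root.
A up to F# spans 6 letter names and 9 semitones — a major sixth.

major sixth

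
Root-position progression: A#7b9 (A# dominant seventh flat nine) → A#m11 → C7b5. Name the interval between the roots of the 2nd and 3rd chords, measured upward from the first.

The roots are A# and C.
3 letter names make it a third; at 2 semitones (a whole step narrower than major) the quality is diminished.

diminished third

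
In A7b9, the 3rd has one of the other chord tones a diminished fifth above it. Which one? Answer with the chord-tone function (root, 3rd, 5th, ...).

A7b9 is spelled A–C#–E–G–Bb.
The 3rd is C#. A diminished fifth above C# is G.
G is the chord's 7th.

7th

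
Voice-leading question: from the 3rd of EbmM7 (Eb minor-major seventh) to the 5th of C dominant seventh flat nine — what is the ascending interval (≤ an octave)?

augmented 1st

EbmM7 (Eb minor-major seventh) has Gb as its 3rd, and C dominant seventh flat nine has G as its 5th.
Gb up to G is 1 semitone, a half step wider than a perfect unison, so the interval is augmented.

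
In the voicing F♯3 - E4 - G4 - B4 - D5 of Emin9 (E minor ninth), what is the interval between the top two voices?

m3

Those voices are B4 and D5.
From B to D: 3 semitones over a third = minor.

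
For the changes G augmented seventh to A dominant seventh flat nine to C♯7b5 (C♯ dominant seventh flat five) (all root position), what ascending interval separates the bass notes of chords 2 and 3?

The roots are A and C♯.
A up to C♯ spans 3 letter names and 4 semitones — a major third.

M3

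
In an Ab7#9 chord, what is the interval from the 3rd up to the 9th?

Spelling the chord: Ab–C–Eb–Gb–B.
3rd = C; 9th = B.
Counting 7 letters and 11 half steps from C gives a major seventh.

major seventh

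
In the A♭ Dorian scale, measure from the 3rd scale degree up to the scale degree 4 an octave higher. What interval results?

A♭ dorian: A♭ B♭ C♭ D♭ E♭ F G♭.
3rd scale degree = C♭; scale degree 4 (up an octave) = D♭.
From C♭ to D♭ is 14 semitones, exactly the major ninth.

M9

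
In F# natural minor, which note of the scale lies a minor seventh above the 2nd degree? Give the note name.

F#

The scale is F# G# A B C# D E.
The 2nd degree is G#; a minor seventh above that is F# — scale degree 1.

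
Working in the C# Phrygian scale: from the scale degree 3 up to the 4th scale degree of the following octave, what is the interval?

C# phrygian: C# D E F# G# A B.
So we need the interval from E up to F#.
E up to F# spans 9 letter names and 14 semitones — a major ninth.

major 9th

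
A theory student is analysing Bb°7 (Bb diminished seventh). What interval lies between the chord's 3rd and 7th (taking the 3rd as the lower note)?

d5

Spelling the chord: Bb Db Fb Abb.
3rd = Db; 7th = Abb.
Db up to Abb is 6 semitones, a half step narrower than a perfect fifth, so the interval is diminished.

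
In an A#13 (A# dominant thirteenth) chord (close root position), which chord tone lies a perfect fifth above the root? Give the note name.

A#13: A#–C##–E#–G#–B#–F##.
The root is A#. A perfect fifth above A# is E#.
E# is the chord's 5th.

E#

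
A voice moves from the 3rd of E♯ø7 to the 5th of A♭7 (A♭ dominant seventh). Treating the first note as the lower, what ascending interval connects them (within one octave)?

The 3rd of E♯ø7 is G♯; the 5th of A♭7 (A♭ dominant seventh) is E♭.
From G♯ to E♭: 7 semitones over a sixth = diminished.

diminished 6th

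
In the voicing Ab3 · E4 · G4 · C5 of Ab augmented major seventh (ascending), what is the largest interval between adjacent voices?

augmented fifth

Adjacent intervals: Ab3→E4 = augmented fifth; E4→G4 = minor third; G4→C5 = perfect fourth.
The largest is Ab3 to E4, an augmented fifth (8 semitones).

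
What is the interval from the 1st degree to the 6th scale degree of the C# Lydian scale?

C# lydian: C# D# E# F## G# A# B#.
So we need the interval from C# up to A#.
Counting 6 letters and 9 half steps from C# gives a major sixth.

major 6th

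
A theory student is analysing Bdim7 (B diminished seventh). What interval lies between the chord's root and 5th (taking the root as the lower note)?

diminished 5th

B°7 (B diminished seventh) is spelled B D F Ab.
The root is B and the 5th is F.
From B to F: 6 semitones over a fifth = diminished.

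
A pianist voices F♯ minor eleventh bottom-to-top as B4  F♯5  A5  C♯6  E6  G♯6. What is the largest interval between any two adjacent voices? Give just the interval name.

P5

Adjacent intervals: B4→F♯5 = perfect fifth; F♯5→A5 = minor third; A5→C♯6 = major third; C♯6→E6 = minor third; E6→G♯6 = major third.
The largest is B4 to F♯5, a perfect fifth (7 semitones).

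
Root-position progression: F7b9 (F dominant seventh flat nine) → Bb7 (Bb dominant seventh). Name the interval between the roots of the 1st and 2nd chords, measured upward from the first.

The roots are F and Bb.
Counting 4 letters and 5 half steps from F gives a perfect fourth.

P4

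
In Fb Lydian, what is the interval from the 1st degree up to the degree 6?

major sixth

Fb lydian: Fb Gb Ab Bb Cb Db Eb.
1st degree = Fb; 6th degree = Db.
Counting 6 letters and 9 half steps from Fb gives a major sixth.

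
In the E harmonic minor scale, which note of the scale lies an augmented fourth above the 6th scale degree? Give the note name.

The scale is E F# G A B C D#.
The 6th scale degree is C; an augmented fourth above that is F# — scale degree 2.

F#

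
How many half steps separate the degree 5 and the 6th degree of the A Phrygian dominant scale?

The scale is A Bb C# D E F G.
E up to F is a minor second — 1 semitone.

1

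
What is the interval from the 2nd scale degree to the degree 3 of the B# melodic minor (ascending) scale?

m2

Spelling the B# melodic minor (ascending) scale: B# C## D# E# F## G## A##.
2nd scale degree = C##; 3rd degree = D#.
C## up to D# is 1 semitone, a half step narrower than a major second, so the interval is minor.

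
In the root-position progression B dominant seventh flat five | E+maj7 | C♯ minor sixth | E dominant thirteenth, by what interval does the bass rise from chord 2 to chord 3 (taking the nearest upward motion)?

major 6th

The roots are E and C♯.
Counting 6 letters and 9 half steps from E gives a major sixth.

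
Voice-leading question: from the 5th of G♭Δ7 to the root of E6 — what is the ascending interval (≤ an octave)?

augmented second

The 5th of G♭Δ7 is D♭; the root of E6 is E.
2 letter names make it a second; at 3 semitones (a half step wider than major) the quality is augmented.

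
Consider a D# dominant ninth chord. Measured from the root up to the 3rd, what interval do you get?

major 3rd

Spelling the chord: D# F## A# C# E#.
So we need the interval from D# up to F##.
D# up to F## spans 3 letter names and 4 semitones — a major third.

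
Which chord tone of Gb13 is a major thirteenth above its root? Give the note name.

Eb

Spelling the chord: Gb-Bb-Db-Fb-Ab-Eb.
The root is Gb. A major thirteenth above Gb is Eb.
Eb is the chord's 13th.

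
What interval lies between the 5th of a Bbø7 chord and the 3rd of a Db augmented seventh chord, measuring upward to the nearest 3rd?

augmented 1st

The 5th of Bbø7 is Fb; the 3rd of Db augmented seventh is F.
From Fb to F: 1 semitone over a unison = augmented.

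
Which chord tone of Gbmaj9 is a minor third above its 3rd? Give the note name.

Db

The chord tones of Gbmaj9 are Gb-Bb-Db-F-Ab.
The 3rd is Bb. A minor third above Bb is Db.
Db is the chord's 5th.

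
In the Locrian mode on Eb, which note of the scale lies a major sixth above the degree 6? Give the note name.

Ab

The scale is Eb Fb Gb Ab Bbb Cb Db.
The degree 6 is Cb; a major sixth above that is Ab — scale degree 4.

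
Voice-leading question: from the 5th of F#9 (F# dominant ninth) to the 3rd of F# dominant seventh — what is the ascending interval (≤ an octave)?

major sixth

The 5th of F#9 (F# dominant ninth) is C#; the 3rd of F# dominant seventh is A#.
Counting 6 letters and 9 half steps from C# gives a major sixth.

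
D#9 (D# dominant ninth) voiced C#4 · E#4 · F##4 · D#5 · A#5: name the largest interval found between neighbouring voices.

Adjacent intervals: C#4→E#4 = major third; E#4→F##4 = major second; F##4→D#5 = minor sixth; D#5→A#5 = perfect fifth.
The largest is F##4 to D#5, a minor sixth (8 semitones).

minor sixth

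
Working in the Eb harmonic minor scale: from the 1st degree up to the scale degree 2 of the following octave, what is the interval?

major ninth

Spelling the Eb harmonic minor scale: Eb F Gb Ab Bb Cb D.
That puts Eb below F.
From Eb to F is 14 semitones, exactly the major ninth.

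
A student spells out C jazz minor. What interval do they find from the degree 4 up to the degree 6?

The scale runs C D Eb F G A B.
The degree 4 is F and the 6th scale degree is A.
From F to A is 4 semitones, exactly the major third.

major third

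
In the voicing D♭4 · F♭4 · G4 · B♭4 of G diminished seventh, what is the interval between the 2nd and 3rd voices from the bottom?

augmented second

Those voices are F♭4 and G4.
2 letter names make it a second; at 3 semitones (a half step wider than major) the quality is augmented.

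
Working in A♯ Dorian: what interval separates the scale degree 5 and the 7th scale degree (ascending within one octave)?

minor third

Spelling A♯ Dorian: A♯ B♯ C♯ D♯ E♯ F𝄪 G♯.
The scale degree 5 is E♯ and the scale degree 7 is G♯.
E♯ up to G♯ is 3 semitones, a half step narrower than a major third, so the interval is minor.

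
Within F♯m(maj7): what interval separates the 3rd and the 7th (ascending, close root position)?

The chord tones of F♯mM7 are F♯-A-C♯-E♯.
3rd = A; 7th = E♯.
From A to E♯: 8 semitones over a fifth = augmented.

A5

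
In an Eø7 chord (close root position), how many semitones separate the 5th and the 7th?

4

The chord tones of E half-diminished seventh are E-G-B♭-D.
B♭ to D is a major third: 4 semitones.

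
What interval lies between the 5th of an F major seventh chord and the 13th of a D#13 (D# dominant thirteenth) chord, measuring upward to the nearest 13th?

augmented seventh

The 5th of F major seventh is C; the 13th of D#13 (D# dominant thirteenth) is B#.
From C to B#: 12 semitones over a seventh = augmented.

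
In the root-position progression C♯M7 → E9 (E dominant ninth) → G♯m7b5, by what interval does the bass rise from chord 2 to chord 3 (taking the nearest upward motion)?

major third

The roots are E and G♯.
E up to G♯ spans 3 letter names and 4 semitones — a major third.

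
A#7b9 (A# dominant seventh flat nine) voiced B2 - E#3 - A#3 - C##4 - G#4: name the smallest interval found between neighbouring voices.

major third

Adjacent intervals: B2→E#3 = augmented fourth; E#3→A#3 = perfect fourth; A#3→C##4 = major third; C##4→G#4 = diminished fifth.
The smallest is A#3 to C##4, a major third (4 semitones).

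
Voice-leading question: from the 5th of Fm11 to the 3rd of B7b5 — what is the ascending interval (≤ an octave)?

A2

The 5th of Fm11 is C; the 3rd of B7b5 is D♯.
C up to D♯ is 3 semitones, a half step wider than a major second, so the interval is augmented.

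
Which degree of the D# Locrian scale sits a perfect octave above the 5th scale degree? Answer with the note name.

The scale is D# E F# G# A B C#.
The 5th scale degree is A; a perfect octave above that is A — scale degree 5.

A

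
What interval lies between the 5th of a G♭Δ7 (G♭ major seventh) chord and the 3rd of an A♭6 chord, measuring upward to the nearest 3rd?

G♭Δ7 (G♭ major seventh) has D♭ as its 5th, and A♭6 has C as its 3rd.
Counting 7 letters and 11 half steps from D♭ gives a major seventh.

major seventh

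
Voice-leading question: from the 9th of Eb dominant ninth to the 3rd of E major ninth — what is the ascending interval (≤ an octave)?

The 9th of Eb dominant ninth is F; the 3rd of E major ninth is G#.
F up to G# is 3 semitones, a half step wider than a major second, so the interval is augmented.

A2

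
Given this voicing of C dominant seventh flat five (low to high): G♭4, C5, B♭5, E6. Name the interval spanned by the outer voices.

augmented thirteenth

The outer voices are G♭4 and E6.
From G♭ to E: 22 semitones over a thirteenth = augmented.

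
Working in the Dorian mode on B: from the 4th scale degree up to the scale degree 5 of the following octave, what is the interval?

major ninth

Spelling the Dorian mode on B: B C♯ D E F♯ G♯ A.
The 4th scale degree is E and the 5th degree (up an octave) is F♯.
From E to F♯ is 14 semitones, exactly the major ninth.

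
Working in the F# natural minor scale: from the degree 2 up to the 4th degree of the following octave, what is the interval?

Spelling the F# natural minor scale: F# G# A B C# D E.
That puts G# below B.
10 letter names make it a tenth; at 15 semitones (a half step narrower than major) the quality is minor.

minor tenth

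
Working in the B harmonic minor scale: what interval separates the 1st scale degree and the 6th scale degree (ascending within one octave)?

minor 6th

B harmonic minor: B C# D E F# G A#.
The 1st scale degree is B and the degree 6 is G.
B up to G is 8 semitones, a half step narrower than a major sixth, so the interval is minor.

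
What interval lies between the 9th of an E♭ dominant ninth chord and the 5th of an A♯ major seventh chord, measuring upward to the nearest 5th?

E♭ dominant ninth has F as its 9th, and A♯ major seventh has E♯ as its 5th.
F up to E♯ is 12 semitones, a half step wider than a major seventh, so the interval is augmented.

augmented 7th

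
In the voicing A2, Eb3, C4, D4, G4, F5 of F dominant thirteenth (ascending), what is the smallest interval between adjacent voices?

Adjacent intervals: A2→Eb3 = diminished fifth; Eb3→C4 = major sixth; C4→D4 = major second; D4→G4 = perfect fourth; G4→F5 = minor seventh.
The smallest is C4 to D4, a major second (2 semitones).

major second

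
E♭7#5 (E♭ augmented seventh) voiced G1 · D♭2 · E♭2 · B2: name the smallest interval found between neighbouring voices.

M2

Adjacent intervals: G1→D♭2 = diminished fifth; D♭2→E♭2 = major second; E♭2→B2 = augmented fifth.
The smallest is D♭2 to E♭2, a major second (2 semitones).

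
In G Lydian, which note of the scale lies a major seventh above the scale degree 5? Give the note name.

The scale is G A B C# D E F#.
The scale degree 5 is D; a major seventh above that is C# — scale degree 4.

C#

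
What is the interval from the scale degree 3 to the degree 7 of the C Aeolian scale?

P5

C natural minor: C D Eb F G Ab Bb.
So we need the interval from Eb up to Bb.
Eb up to Bb spans 5 letter names and 7 semitones — a perfect fifth.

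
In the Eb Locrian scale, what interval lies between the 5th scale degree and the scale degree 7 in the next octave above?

major tenth

Spelling the Eb Locrian scale: Eb Fb Gb Ab Bbb Cb Db.
5th scale degree = Bbb; 7th degree (up an octave) = Db.
From Bbb to Db is 16 semitones, exactly the major tenth.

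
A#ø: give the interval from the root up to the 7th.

A#m7b5 is spelled A#–C#–E–G#.
Root = A#; 7th = G#.
7 letter names make it a seventh; at 10 semitones (a half step narrower than major) the quality is minor.

minor seventh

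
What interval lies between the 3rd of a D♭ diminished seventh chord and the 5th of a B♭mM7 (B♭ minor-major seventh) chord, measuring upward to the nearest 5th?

A1

The 3rd of D♭ diminished seventh is F♭; the 5th of B♭mM7 (B♭ minor-major seventh) is F.
1 letter names make it a unison; at 1 semitone (a half step wider than perfect) the quality is augmented.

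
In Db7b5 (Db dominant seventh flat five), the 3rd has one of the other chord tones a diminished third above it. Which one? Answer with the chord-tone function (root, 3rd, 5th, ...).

5th

Db7b5 is spelled Db-F-Abb-Cb.
The 3rd is F. A diminished third above F is Abb.
Abb is the chord's 5th.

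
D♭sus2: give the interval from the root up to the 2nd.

major 2nd

Spelling the chord: D♭-E♭-A♭.
The root is D♭ and the 2nd is E♭.
From D♭ to E♭ is 2 semitones, exactly the major second.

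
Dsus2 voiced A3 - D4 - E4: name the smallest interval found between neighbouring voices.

Adjacent intervals: A3→D4 = perfect fourth; D4→E4 = major second.
The smallest is D4 to E4, a major second (2 semitones).

M2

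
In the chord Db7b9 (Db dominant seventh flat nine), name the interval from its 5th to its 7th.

minor third

Spelling the chord: Db-F-Ab-Cb-Ebb.
5th = Ab; 7th = Cb.
From Ab to Cb: 3 semitones over a third = minor.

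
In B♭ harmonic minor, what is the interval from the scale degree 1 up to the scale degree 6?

minor sixth

The scale runs B♭ C D♭ E♭ F G♭ A.
The scale degree 1 is B♭ and the 6th degree is G♭.
B♭ up to G♭ is 8 semitones, a half step narrower than a major sixth, so the interval is minor.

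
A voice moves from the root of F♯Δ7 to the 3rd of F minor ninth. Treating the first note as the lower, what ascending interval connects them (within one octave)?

F♯Δ7 has F♯ as its root, and F minor ninth has A♭ as its 3rd.
3 letter names make it a third; at 2 semitones (a whole step narrower than major) the quality is diminished.

diminished third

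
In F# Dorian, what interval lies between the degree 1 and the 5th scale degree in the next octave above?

Spelling F# Dorian: F# G# A B C# D# E.
So we need the interval from F# up to C#.
F# up to C# spans 12 letter names and 19 semitones — a perfect twelfth.

perfect 12th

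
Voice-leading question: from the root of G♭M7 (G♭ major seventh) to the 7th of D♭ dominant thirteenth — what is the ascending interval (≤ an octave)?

perfect fourth

G♭M7 (G♭ major seventh) has G♭ as its root, and D♭ dominant thirteenth has C♭ as its 7th.
G♭ up to C♭ spans 4 letter names and 5 semitones — a perfect fourth.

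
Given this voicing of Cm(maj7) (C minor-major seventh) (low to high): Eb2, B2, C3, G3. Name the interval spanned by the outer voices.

The outer voices are Eb2 and G3.
Counting 10 letters and 16 half steps from Eb gives a major tenth.

major tenth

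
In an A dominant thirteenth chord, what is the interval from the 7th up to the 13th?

The chord tones of A13 (A dominant thirteenth) are A, C♯, E, G, B, F♯.
So we need the interval from G up to F♯.
From G to F♯ is 11 semitones, exactly the major seventh.

major 7th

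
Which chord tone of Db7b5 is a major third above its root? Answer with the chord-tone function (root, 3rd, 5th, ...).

Db7b5: Db–F–Abb–Cb.
The root is Db. A major third above Db is F.
F is the chord's 3rd.

3rd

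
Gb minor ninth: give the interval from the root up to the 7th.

Spelling the chord: Gb–Bbb–Db–Fb–Ab.
Root = Gb; 7th = Fb.
7 letter names make it a seventh; at 10 semitones (a half step narrower than major) the quality is minor.

minor 7th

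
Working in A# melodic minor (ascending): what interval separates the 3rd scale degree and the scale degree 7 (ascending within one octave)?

The scale runs A# B# C# D# E# F## G##.
That puts C# below G##.
From C# to G##: 8 semitones over a fifth = augmented.

augmented fifth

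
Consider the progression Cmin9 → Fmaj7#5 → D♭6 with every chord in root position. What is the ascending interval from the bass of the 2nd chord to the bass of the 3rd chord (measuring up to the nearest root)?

minor sixth

The roots are F and D♭.
F up to D♭ is 8 semitones, a half step narrower than a major sixth, so the interval is minor.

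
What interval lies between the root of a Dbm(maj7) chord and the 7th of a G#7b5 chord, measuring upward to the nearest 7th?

The root of Dbm(maj7) is Db; the 7th of G#7b5 is F#.
3 letter names make it a third; at 5 semitones (a half step wider than major) the quality is augmented.

A3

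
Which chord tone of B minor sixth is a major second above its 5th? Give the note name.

G#

The chord tones of B minor sixth are B-D-F♯-G♯.
The 5th is F♯. A major second above F♯ is G♯.
G♯ is the chord's 6th.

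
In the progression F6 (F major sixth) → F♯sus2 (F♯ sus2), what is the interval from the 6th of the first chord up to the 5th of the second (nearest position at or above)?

The 6th of F6 (F major sixth) is D; the 5th of F♯sus2 (F♯ sus2) is C♯.
From D to C♯ is 11 semitones, exactly the major seventh.

major 7th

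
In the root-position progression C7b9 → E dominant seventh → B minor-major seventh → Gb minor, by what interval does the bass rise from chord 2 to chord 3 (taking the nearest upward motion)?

The roots are E and B.
Counting 5 letters and 7 half steps from E gives a perfect fifth.

P5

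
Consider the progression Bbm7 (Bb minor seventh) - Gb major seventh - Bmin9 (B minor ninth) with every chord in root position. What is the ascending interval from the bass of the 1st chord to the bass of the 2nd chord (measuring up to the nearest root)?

The roots are Bb and Gb.
Bb up to Gb is 8 semitones, a half step narrower than a major sixth, so the interval is minor.

minor sixth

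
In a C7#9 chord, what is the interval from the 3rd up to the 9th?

C7#9 (C dominant seventh sharp nine) is spelled C-E-G-B♭-D♯.
The 3rd is E and the 9th is D♯.
Counting 7 letters and 11 half steps from E gives a major seventh.

major 7th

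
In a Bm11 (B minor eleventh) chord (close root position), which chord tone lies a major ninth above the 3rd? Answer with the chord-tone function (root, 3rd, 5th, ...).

Bm11: B–D–F♯–A–C♯–E.
The 3rd is D. A major ninth above D is E.
E is the chord's 11th.

11th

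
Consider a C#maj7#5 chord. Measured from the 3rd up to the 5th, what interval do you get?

Spelling the chord: C#–E#–G##–B#.
3rd = E#; 5th = G##.
E# up to G## spans 3 letter names and 4 semitones — a major third.

major 3rd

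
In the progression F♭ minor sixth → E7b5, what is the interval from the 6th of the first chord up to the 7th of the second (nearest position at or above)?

augmented unison

The 6th of F♭ minor sixth is D♭; the 7th of E7b5 is D.
D♭ up to D is 1 semitone, a half step wider than a perfect unison, so the interval is augmented.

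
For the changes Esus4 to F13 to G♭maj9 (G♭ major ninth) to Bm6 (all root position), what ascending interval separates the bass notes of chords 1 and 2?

The roots are E and F.
2 letter names make it a second; at 1 semitone (a half step narrower than major) the quality is minor.

minor second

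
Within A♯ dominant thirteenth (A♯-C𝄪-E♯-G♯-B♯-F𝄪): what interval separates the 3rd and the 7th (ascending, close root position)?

So we need the interval from C𝄪 up to G♯.
From C𝄪 to G♯: 6 semitones over a fifth = diminished.

diminished 5th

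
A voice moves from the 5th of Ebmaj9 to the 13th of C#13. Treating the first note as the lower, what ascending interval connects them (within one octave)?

augmented seventh

The 5th of Ebmaj9 is Bb; the 13th of C#13 is A#.
Bb up to A# is 12 semitones, a half step wider than a major seventh, so the interval is augmented.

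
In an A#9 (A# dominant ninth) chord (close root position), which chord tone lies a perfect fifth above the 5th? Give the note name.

B#

A#9: A# C## E# G# B#.
The 5th is E#. A perfect fifth above E# is B#.
B# is the chord's 9th.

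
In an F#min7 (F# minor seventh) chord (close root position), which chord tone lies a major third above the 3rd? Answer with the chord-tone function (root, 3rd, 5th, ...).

F#m7 is spelled F# A C# E.
The 3rd is A. A major third above A is C#.
C# is the chord's 5th.

5th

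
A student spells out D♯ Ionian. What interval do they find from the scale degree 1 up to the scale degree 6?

major 6th

D♯ major: D♯ E♯ F𝄪 G♯ A♯ B♯ C𝄪.
So we need the interval from D♯ up to B♯.
Counting 6 letters and 9 half steps from D♯ gives a major sixth.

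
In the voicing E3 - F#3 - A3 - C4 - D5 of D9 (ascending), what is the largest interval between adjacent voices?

Adjacent intervals: E3→F#3 = major second; F#3→A3 = minor third; A3→C4 = minor third; C4→D5 = major ninth.
The largest is C4 to D5, a major ninth (14 semitones).

M9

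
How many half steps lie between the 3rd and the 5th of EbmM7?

Eb minor-major seventh: Eb-Gb-Bb-D.
Gb to Bb is a major third: 4 semitones.

4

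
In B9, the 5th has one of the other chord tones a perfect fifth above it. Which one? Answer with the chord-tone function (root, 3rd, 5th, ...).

B dominant ninth is spelled B–D♯–F♯–A–C♯.
The 5th is F♯. A perfect fifth above F♯ is C♯.
C♯ is the chord's 9th.

9th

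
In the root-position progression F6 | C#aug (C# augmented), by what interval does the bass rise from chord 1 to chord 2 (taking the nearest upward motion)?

augmented 5th

The roots are F and C#.
From F to C#: 8 semitones over a fifth = augmented.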